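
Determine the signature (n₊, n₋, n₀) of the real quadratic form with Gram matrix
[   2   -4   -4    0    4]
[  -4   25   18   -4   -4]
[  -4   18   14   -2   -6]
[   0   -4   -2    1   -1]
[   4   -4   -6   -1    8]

step 0: pivot 2 → sign +
step 1: pivot 17 → sign +
step 2: pivot 2/17 → sign +
step 3: pivot -1 → sign −
step 4: pivot -1 → sign −
signature = (3, 2, 0)

Answer: (3, 2, 0)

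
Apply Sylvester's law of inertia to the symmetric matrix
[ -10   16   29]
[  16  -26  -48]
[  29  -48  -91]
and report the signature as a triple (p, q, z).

Answer: (0, 3, 0)

Derivation:
step 0: pivot -10 → sign −
step 1: pivot -2/5 → sign −
step 2: pivot -1/2 → sign −
signature = (0, 3, 0)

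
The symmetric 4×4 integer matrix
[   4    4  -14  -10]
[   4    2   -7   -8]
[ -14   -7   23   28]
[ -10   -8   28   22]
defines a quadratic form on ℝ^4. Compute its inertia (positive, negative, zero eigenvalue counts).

step 0: pivot 4 → sign +
step 1: pivot -2 → sign −
step 2: pivot -3/2 → sign −
step 3: pivot -1 → sign −
signature = (1, 3, 0)

Answer: (1, 3, 0)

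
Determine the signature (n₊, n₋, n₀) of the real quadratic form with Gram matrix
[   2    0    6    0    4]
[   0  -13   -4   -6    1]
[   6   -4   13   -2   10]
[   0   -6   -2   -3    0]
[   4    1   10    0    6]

step 0: pivot 2 → sign +
step 1: pivot -13 → sign −
step 2: pivot -49/13 → sign −
step 3: pivot -11/49 → sign −
step 4: pivot 1/11 → sign +
signature = (2, 3, 0)

Answer: (2, 3, 0)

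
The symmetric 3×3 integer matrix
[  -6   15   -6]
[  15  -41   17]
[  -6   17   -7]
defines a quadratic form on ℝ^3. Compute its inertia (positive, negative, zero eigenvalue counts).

step 0: pivot -6 → sign −
step 1: pivot -7/2 → sign −
step 2: pivot 1/7 → sign +
signature = (1, 2, 0)

Answer: (1, 2, 0)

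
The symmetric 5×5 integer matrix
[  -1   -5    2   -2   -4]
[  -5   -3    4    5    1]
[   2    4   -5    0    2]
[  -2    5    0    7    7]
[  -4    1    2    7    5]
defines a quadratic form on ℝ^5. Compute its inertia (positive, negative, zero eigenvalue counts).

Answer: (3, 2, 0)

Derivation:
step 0: pivot -1 → sign −
step 1: pivot 22 → sign +
step 2: pivot -29/11 → sign −
step 3: pivot 45/58 → sign +
step 4: pivot 2/5 → sign +
signature = (3, 2, 0)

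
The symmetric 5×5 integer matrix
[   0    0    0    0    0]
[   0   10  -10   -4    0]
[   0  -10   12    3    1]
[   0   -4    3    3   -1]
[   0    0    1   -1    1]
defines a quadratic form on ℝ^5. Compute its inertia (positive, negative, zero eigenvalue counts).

Answer: (4, 0, 1)

Derivation:
step 0: pivot 10 → sign +
step 1: pivot 2 → sign +
step 2: pivot 9/10 → sign +
step 3: pivot 2/9 → sign +
step 4: row/col 4 already zero → sign 0
signature = (4, 0, 1)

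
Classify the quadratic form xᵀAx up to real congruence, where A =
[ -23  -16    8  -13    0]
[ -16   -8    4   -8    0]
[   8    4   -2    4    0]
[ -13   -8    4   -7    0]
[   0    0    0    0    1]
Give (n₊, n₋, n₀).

Answer: (2, 1, 2)

Derivation:
step 0: pivot -23 → sign −
step 1: pivot 72/23 → sign +
step 2: pivot 1 → sign +
step 3: row/col 3 already zero → sign 0
step 4: row/col 4 already zero → sign 0
signature = (2, 1, 2)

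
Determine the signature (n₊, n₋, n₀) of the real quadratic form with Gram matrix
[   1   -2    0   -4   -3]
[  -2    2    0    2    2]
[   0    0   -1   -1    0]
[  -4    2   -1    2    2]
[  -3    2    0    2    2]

step 0: pivot 1 → sign +
step 1: pivot -2 → sign −
step 2: pivot -1 → sign −
step 3: pivot 5 → sign +
step 4: pivot 1/5 → sign +
signature = (3, 2, 0)

Answer: (3, 2, 0)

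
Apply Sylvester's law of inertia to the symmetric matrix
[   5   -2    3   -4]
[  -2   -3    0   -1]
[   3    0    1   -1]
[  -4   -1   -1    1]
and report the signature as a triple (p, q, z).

Answer: (2, 2, 0)

Derivation:
step 0: pivot 5 → sign +
step 1: pivot -19/5 → sign −
step 2: pivot -8/19 → sign −
step 3: pivot 3/8 → sign +
signature = (2, 2, 0)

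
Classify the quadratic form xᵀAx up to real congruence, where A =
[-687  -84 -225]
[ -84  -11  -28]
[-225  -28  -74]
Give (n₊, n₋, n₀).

step 0: pivot -687 → sign −
step 1: pivot -167/229 → sign −
step 2: pivot 3/167 → sign +
signature = (1, 2, 0)

Answer: (1, 2, 0)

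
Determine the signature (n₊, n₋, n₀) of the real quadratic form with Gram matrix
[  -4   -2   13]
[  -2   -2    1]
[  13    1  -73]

Answer: (0, 3, 0)

Derivation:
step 0: pivot -4 → sign −
step 1: pivot -1 → sign −
step 2: pivot -1/2 → sign −
signature = (0, 3, 0)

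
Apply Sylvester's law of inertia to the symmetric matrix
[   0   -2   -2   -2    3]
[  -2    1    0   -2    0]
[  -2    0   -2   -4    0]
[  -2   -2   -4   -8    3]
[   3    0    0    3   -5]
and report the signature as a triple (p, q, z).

Answer: (1, 4, 0)

Derivation:
step 0: pivot 1 → sign +
step 1: pivot -4 → sign −
step 2: pivot -1 → sign −
step 3: pivot -2 → sign −
step 4: pivot -1/2 → sign −
signature = (1, 4, 0)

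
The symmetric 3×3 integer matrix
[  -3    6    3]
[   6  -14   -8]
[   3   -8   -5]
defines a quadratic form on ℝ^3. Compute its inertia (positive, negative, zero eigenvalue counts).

step 0: pivot -3 → sign −
step 1: pivot -2 → sign −
step 2: row/col 2 already zero → sign 0
signature = (0, 2, 1)

Answer: (0, 2, 1)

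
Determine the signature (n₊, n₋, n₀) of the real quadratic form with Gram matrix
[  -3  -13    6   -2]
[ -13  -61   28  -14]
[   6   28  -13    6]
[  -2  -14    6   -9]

step 0: pivot -3 → sign −
step 1: pivot -14/3 → sign −
step 2: pivot -1/7 → sign −
step 3: pivot -1 → sign −
signature = (0, 4, 0)

Answer: (0, 4, 0)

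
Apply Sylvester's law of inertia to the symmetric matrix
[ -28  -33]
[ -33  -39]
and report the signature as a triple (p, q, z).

step 0: pivot -28 → sign −
step 1: pivot -3/28 → sign −
signature = (0, 2, 0)

Answer: (0, 2, 0)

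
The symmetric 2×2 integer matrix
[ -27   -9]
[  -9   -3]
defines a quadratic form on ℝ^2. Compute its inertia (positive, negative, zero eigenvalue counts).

step 0: pivot -27 → sign −
step 1: row/col 1 already zero → sign 0
signature = (0, 1, 1)

Answer: (0, 1, 1)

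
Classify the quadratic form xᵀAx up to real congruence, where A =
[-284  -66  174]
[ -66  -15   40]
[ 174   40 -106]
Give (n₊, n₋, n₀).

Answer: (2, 1, 0)

Derivation:
step 0: pivot -284 → sign −
step 1: pivot 24/71 → sign +
step 2: pivot 1/24 → sign +
signature = (2, 1, 0)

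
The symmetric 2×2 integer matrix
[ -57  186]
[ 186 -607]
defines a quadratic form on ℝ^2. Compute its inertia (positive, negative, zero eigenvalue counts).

Answer: (0, 2, 0)

Derivation:
step 0: pivot -57 → sign −
step 1: pivot -1/19 → sign −
signature = (0, 2, 0)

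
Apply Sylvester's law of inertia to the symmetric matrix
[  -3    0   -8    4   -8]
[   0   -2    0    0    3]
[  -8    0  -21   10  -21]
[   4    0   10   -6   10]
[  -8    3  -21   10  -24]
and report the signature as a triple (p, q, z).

step 0: pivot -3 → sign −
step 1: pivot -2 → sign −
step 2: pivot 1/3 → sign +
step 3: pivot -2 → sign −
step 4: pivot 3/2 → sign +
signature = (2, 3, 0)

Answer: (2, 3, 0)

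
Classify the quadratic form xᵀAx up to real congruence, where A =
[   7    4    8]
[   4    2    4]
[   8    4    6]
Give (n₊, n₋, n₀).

step 0: pivot 7 → sign +
step 1: pivot -2/7 → sign −
step 2: pivot -2 → sign −
signature = (1, 2, 0)

Answer: (1, 2, 0)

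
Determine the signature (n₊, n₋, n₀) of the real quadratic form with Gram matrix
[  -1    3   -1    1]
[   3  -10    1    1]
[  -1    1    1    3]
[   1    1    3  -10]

Answer: (2, 2, 0)

Derivation:
step 0: pivot -1 → sign −
step 1: pivot -1 → sign −
step 2: pivot 6 → sign +
step 3: pivot 1 → sign +
signature = (2, 2, 0)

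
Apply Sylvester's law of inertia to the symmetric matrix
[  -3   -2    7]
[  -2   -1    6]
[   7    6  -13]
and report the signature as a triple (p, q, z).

Answer: (1, 2, 0)

Derivation:
step 0: pivot -3 → sign −
step 1: pivot 1/3 → sign +
step 2: pivot -2 → sign −
signature = (1, 2, 0)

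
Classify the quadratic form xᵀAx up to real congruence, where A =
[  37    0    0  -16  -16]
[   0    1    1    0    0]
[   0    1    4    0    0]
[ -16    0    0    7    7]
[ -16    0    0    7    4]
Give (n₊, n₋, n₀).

step 0: pivot 37 → sign +
step 1: pivot 1 → sign +
step 2: pivot 3 → sign +
step 3: pivot 3/37 → sign +
step 4: pivot -3 → sign −
signature = (4, 1, 0)

Answer: (4, 1, 0)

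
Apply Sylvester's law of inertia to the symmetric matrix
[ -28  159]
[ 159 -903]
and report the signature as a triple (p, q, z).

step 0: pivot -28 → sign −
step 1: pivot -3/28 → sign −
signature = (0, 2, 0)

Answer: (0, 2, 0)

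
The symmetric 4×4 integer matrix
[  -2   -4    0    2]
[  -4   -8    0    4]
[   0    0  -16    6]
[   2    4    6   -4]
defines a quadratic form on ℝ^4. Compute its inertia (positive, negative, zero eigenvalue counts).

Answer: (1, 2, 1)

Derivation:
step 0: pivot -2 → sign −
step 1: pivot -16 → sign −
step 2: pivot 1/4 → sign +
step 3: row/col 3 already zero → sign 0
signature = (1, 2, 1)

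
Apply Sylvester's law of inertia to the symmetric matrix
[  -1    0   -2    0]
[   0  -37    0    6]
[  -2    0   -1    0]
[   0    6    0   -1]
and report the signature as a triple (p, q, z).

step 0: pivot -1 → sign −
step 1: pivot -37 → sign −
step 2: pivot 3 → sign +
step 3: pivot -1/37 → sign −
signature = (1, 3, 0)

Answer: (1, 3, 0)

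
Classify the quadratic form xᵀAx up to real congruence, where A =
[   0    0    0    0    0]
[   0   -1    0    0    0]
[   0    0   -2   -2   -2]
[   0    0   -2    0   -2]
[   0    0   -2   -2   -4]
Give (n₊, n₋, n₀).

Answer: (1, 3, 1)

Derivation:
step 0: pivot -1 → sign −
step 1: pivot -2 → sign −
step 2: pivot 2 → sign +
step 3: pivot -2 → sign −
step 4: row/col 4 already zero → sign 0
signature = (1, 3, 1)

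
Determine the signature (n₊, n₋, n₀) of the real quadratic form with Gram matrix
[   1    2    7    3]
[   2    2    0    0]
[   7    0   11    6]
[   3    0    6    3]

step 0: pivot 1 → sign +
step 1: pivot -2 → sign −
step 2: pivot 60 → sign +
step 3: pivot -3/20 → sign −
signature = (2, 2, 0)

Answer: (2, 2, 0)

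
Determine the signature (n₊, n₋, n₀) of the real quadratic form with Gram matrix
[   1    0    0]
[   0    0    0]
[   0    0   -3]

Answer: (1, 1, 1)

Derivation:
step 0: pivot 1 → sign +
step 1: pivot -3 → sign −
step 2: row/col 2 already zero → sign 0
signature = (1, 1, 1)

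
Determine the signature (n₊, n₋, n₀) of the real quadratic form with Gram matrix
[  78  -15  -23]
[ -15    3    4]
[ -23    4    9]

step 0: pivot 78 → sign +
step 1: pivot 3/26 → sign +
step 2: pivot 2/3 → sign +
signature = (3, 0, 0)

Answer: (3, 0, 0)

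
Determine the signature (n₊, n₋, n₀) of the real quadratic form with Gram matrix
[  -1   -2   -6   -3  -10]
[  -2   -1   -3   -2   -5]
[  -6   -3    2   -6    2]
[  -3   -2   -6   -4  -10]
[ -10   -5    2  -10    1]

step 0: pivot -1 → sign −
step 1: pivot 3 → sign +
step 2: pivot 11 → sign +
step 3: pivot -1/3 → sign −
step 4: pivot -3/11 → sign −
signature = (2, 3, 0)

Answer: (2, 3, 0)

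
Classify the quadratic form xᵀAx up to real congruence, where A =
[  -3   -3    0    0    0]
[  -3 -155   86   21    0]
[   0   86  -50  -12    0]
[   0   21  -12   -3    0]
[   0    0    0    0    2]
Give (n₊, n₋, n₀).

step 0: pivot -3 → sign −
step 1: pivot -152 → sign −
step 2: pivot -51/38 → sign −
step 3: pivot -3/34 → sign −
step 4: pivot 2 → sign +
signature = (1, 4, 0)

Answer: (1, 4, 0)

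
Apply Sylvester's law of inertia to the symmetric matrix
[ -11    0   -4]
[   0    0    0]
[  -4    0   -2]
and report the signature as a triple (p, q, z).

Answer: (0, 2, 1)

Derivation:
step 0: pivot -11 → sign −
step 1: pivot -6/11 → sign −
step 2: row/col 2 already zero → sign 0
signature = (0, 2, 1)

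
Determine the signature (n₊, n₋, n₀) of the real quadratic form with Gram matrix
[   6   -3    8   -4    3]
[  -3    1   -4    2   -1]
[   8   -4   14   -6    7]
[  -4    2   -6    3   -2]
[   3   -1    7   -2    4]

Answer: (3, 2, 0)

Derivation:
step 0: pivot 6 → sign +
step 1: pivot -1/2 → sign −
step 2: pivot 10/3 → sign +
step 3: pivot 1/5 → sign +
step 4: pivot -3/2 → sign −
signature = (3, 2, 0)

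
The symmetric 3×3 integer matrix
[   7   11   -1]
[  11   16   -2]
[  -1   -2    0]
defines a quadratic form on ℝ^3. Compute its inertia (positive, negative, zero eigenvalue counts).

step 0: pivot 7 → sign +
step 1: pivot -9/7 → sign −
step 2: row/col 2 already zero → sign 0
signature = (1, 1, 1)

Answer: (1, 1, 1)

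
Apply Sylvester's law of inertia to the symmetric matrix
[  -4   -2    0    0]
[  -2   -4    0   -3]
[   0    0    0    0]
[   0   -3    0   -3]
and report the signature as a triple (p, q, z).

step 0: pivot -4 → sign −
step 1: pivot -3 → sign −
step 2: row/col 2 already zero → sign 0
step 3: row/col 3 already zero → sign 0
signature = (0, 2, 2)

Answer: (0, 2, 2)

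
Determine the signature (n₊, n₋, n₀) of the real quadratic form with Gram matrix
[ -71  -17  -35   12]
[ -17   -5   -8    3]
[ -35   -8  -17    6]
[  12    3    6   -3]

Answer: (1, 3, 0)

Derivation:
step 0: pivot -71 → sign −
step 1: pivot -66/71 → sign −
step 2: pivot 9/22 → sign +
step 3: pivot -1 → sign −
signature = (1, 3, 0)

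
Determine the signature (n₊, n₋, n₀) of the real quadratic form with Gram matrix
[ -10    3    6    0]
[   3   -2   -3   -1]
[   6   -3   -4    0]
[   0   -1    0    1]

step 0: pivot -10 → sign −
step 1: pivot -11/10 → sign −
step 2: pivot 10/11 → sign +
step 3: pivot 3/5 → sign +
signature = (2, 2, 0)

Answer: (2, 2, 0)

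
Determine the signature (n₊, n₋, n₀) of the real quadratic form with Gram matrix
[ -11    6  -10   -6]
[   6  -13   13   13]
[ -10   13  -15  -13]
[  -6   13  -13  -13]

step 0: pivot -11 → sign −
step 1: pivot -107/11 → sign −
step 2: pivot -6/107 → sign −
step 3: row/col 3 already zero → sign 0
signature = (0, 3, 1)

Answer: (0, 3, 1)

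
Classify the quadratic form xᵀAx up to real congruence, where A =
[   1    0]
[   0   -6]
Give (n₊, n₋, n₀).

step 0: pivot 1 → sign +
step 1: pivot -6 → sign −
signature = (1, 1, 0)

Answer: (1, 1, 0)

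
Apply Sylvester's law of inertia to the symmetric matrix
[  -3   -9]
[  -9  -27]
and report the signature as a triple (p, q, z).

Answer: (0, 1, 1)

Derivation:
step 0: pivot -3 → sign −
step 1: row/col 1 already zero → sign 0
signature = (0, 1, 1)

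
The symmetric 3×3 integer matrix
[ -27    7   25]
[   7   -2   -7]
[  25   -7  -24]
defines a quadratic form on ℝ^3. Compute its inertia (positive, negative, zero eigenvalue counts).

step 0: pivot -27 → sign −
step 1: pivot -5/27 → sign −
step 2: pivot 3/5 → sign +
signature = (1, 2, 0)

Answer: (1, 2, 0)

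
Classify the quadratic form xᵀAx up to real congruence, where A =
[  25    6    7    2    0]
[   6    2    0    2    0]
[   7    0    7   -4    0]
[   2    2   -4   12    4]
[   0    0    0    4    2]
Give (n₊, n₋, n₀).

Answer: (3, 1, 1)

Derivation:
step 0: pivot 25 → sign +
step 1: pivot 14/25 → sign +
step 2: pivot 54/7 → sign +
step 3: pivot -2/27 → sign −
step 4: row/col 4 already zero → sign 0
signature = (3, 1, 1)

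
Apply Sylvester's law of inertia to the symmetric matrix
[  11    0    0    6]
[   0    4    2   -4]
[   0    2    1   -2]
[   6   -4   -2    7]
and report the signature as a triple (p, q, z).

step 0: pivot 11 → sign +
step 1: pivot 4 → sign +
step 2: pivot -3/11 → sign −
step 3: row/col 3 already zero → sign 0
signature = (2, 1, 1)

Answer: (2, 1, 1)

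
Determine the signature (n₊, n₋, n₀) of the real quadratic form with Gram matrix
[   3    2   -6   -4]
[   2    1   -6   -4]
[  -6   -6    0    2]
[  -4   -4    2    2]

Answer: (2, 2, 0)

Derivation:
step 0: pivot 3 → sign +
step 1: pivot -1/3 → sign −
step 2: pivot 2 → sign +
step 3: pivot -2 → sign −
signature = (2, 2, 0)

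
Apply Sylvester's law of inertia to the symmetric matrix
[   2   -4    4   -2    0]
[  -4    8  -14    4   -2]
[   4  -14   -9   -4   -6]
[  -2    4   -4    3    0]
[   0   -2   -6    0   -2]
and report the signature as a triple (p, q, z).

step 0: pivot 2 → sign +
step 1: pivot -17 → sign −
step 2: pivot 36/17 → sign +
step 3: pivot 1 → sign +
step 4: pivot 1/9 → sign +
signature = (4, 1, 0)

Answer: (4, 1, 0)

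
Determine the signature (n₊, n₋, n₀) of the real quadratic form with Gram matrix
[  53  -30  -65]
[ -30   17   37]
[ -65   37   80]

step 0: pivot 53 → sign +
step 1: pivot 1/53 → sign +
step 2: pivot -2 → sign −
signature = (2, 1, 0)

Answer: (2, 1, 0)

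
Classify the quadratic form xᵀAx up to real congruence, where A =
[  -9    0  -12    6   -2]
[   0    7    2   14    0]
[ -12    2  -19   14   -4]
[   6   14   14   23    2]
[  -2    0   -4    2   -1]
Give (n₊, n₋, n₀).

step 0: pivot -9 → sign −
step 1: pivot 7 → sign +
step 2: pivot -25/7 → sign −
step 3: pivot 3/25 → sign +
step 4: pivot -1/9 → sign −
signature = (2, 3, 0)

Answer: (2, 3, 0)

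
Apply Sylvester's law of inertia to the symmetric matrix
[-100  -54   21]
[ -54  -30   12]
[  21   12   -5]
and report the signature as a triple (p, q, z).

step 0: pivot -100 → sign −
step 1: pivot -21/25 → sign −
step 2: pivot -1/14 → sign −
signature = (0, 3, 0)

Answer: (0, 3, 0)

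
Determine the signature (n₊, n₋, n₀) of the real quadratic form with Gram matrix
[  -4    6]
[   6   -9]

step 0: pivot -4 → sign −
step 1: row/col 1 already zero → sign 0
signature = (0, 1, 1)

Answer: (0, 1, 1)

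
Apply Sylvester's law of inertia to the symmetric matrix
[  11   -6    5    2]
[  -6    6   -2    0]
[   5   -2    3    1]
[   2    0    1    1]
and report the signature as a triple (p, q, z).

step 0: pivot 11 → sign +
step 1: pivot 30/11 → sign +
step 2: pivot 8/15 → sign +
step 3: pivot 1/8 → sign +
signature = (4, 0, 0)

Answer: (4, 0, 0)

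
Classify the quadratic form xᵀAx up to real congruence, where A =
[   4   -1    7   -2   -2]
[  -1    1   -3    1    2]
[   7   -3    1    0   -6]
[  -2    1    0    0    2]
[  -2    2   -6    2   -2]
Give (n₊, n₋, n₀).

step 0: pivot 4 → sign +
step 1: pivot 3/4 → sign +
step 2: pivot -40/3 → sign −
step 3: pivot 3/40 → sign +
step 4: pivot -6 → sign −
signature = (3, 2, 0)

Answer: (3, 2, 0)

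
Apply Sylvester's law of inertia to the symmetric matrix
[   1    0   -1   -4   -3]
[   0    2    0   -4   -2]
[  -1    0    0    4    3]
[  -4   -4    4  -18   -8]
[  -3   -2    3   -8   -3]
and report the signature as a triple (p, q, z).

step 0: pivot 1 → sign +
step 1: pivot 2 → sign +
step 2: pivot -1 → sign −
step 3: pivot -42 → sign −
step 4: pivot -2/7 → sign −
signature = (2, 3, 0)

Answer: (2, 3, 0)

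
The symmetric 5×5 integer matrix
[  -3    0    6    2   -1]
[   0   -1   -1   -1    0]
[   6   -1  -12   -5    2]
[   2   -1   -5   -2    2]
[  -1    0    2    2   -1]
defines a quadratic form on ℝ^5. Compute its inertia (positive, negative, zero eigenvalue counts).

step 0: pivot -3 → sign −
step 1: pivot -1 → sign −
step 2: pivot 1 → sign +
step 3: pivot 1/3 → sign +
step 4: pivot -6 → sign −
signature = (2, 3, 0)

Answer: (2, 3, 0)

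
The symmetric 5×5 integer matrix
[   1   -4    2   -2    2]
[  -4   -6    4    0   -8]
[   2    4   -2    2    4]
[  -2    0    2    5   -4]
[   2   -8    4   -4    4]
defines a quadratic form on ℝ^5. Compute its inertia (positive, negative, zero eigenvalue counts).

step 0: pivot 1 → sign +
step 1: pivot -22 → sign −
step 2: pivot 6/11 → sign +
step 3: pivot -1 → sign −
step 4: row/col 4 already zero → sign 0
signature = (2, 2, 1)

Answer: (2, 2, 1)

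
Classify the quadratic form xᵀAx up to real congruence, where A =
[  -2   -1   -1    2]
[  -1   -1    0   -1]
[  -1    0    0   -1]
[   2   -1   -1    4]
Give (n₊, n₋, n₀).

Answer: (1, 3, 0)

Derivation:
step 0: pivot -2 → sign −
step 1: pivot -1/2 → sign −
step 2: pivot 1 → sign +
step 3: pivot -2 → sign −
signature = (1, 3, 0)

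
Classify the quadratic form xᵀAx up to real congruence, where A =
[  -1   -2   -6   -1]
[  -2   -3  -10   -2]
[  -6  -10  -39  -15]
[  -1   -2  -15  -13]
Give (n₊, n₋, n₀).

Answer: (1, 3, 0)

Derivation:
step 0: pivot -1 → sign −
step 1: pivot 1 → sign +
step 2: pivot -7 → sign −
step 3: pivot -3/7 → sign −
signature = (1, 3, 0)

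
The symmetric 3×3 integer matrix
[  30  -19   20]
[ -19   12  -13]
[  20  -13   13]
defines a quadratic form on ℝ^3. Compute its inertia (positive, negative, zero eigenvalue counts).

Answer: (2, 1, 0)

Derivation:
step 0: pivot 30 → sign +
step 1: pivot -1/30 → sign −
step 2: pivot 3 → sign +
signature = (2, 1, 0)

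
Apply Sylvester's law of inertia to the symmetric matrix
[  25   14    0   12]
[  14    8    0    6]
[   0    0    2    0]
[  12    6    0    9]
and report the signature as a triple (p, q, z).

Answer: (3, 0, 1)

Derivation:
step 0: pivot 25 → sign +
step 1: pivot 4/25 → sign +
step 2: pivot 2 → sign +
step 3: row/col 3 already zero → sign 0
signature = (3, 0, 1)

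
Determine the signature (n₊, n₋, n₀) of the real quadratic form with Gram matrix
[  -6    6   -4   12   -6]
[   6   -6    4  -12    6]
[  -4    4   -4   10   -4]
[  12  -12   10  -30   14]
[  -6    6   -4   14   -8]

Answer: (0, 4, 1)

Derivation:
step 0: pivot -6 → sign −
step 1: pivot -4/3 → sign −
step 2: pivot -3 → sign −
step 3: pivot -2/3 → sign −
step 4: row/col 4 already zero → sign 0
signature = (0, 4, 1)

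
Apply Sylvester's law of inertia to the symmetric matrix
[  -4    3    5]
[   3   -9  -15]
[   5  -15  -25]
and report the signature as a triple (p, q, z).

Answer: (0, 2, 1)

Derivation:
step 0: pivot -4 → sign −
step 1: pivot -27/4 → sign −
step 2: row/col 2 already zero → sign 0
signature = (0, 2, 1)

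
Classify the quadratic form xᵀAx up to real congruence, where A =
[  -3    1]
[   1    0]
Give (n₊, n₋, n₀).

step 0: pivot -3 → sign −
step 1: pivot 1/3 → sign +
signature = (1, 1, 0)

Answer: (1, 1, 0)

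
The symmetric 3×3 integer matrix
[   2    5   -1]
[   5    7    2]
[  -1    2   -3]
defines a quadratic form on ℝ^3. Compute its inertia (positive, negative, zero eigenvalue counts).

step 0: pivot 2 → sign +
step 1: pivot -11/2 → sign −
step 2: pivot 2/11 → sign +
signature = (2, 1, 0)

Answer: (2, 1, 0)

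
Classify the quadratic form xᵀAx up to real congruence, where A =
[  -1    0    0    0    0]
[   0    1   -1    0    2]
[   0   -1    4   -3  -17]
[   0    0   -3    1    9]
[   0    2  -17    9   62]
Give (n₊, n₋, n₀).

Answer: (3, 2, 0)

Derivation:
step 0: pivot -1 → sign −
step 1: pivot 1 → sign +
step 2: pivot 3 → sign +
step 3: pivot -2 → sign −
step 4: pivot 1 → sign +
signature = (3, 2, 0)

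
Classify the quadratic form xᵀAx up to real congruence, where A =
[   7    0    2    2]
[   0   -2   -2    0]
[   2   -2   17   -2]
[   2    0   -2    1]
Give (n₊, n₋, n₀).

Answer: (3, 1, 0)

Derivation:
step 0: pivot 7 → sign +
step 1: pivot -2 → sign −
step 2: pivot 129/7 → sign +
step 3: pivot 3/43 → sign +
signature = (3, 1, 0)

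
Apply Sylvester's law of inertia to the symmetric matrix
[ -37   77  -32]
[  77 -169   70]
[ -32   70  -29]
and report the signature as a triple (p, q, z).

step 0: pivot -37 → sign −
step 1: pivot -324/37 → sign −
step 2: row/col 2 already zero → sign 0
signature = (0, 2, 1)

Answer: (0, 2, 1)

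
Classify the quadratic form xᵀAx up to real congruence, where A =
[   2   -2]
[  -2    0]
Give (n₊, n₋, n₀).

Answer: (1, 1, 0)

Derivation:
step 0: pivot 2 → sign +
step 1: pivot -2 → sign −
signature = (1, 1, 0)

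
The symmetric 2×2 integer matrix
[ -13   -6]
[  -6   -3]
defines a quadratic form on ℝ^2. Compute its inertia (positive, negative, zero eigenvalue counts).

Answer: (0, 2, 0)

Derivation:
step 0: pivot -13 → sign −
step 1: pivot -3/13 → sign −
signature = (0, 2, 0)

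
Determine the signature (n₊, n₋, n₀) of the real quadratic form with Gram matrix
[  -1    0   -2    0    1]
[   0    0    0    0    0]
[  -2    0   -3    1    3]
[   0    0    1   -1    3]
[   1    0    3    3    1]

Answer: (2, 2, 1)

Derivation:
step 0: pivot -1 → sign −
step 1: pivot 1 → sign +
step 2: pivot -2 → sign −
step 3: pivot 3 → sign +
step 4: row/col 4 already zero → sign 0
signature = (2, 2, 1)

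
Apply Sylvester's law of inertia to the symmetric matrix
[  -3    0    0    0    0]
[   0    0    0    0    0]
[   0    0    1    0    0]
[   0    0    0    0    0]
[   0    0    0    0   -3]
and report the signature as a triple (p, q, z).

step 0: pivot -3 → sign −
step 1: pivot 1 → sign +
step 2: pivot -3 → sign −
step 3: row/col 3 already zero → sign 0
step 4: row/col 4 already zero → sign 0
signature = (1, 2, 2)

Answer: (1, 2, 2)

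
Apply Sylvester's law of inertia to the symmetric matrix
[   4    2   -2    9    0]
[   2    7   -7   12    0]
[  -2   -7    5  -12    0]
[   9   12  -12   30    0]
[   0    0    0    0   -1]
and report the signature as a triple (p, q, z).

step 0: pivot 4 → sign +
step 1: pivot 6 → sign +
step 2: pivot -2 → sign −
step 3: pivot 3/8 → sign +
step 4: pivot -1 → sign −
signature = (3, 2, 0)

Answer: (3, 2, 0)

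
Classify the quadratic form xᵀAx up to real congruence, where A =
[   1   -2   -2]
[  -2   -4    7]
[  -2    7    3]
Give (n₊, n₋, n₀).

step 0: pivot 1 → sign +
step 1: pivot -8 → sign −
step 2: pivot 1/8 → sign +
signature = (2, 1, 0)

Answer: (2, 1, 0)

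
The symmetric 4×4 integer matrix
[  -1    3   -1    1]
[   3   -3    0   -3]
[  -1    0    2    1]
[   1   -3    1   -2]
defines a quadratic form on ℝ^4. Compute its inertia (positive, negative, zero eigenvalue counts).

Answer: (2, 2, 0)

Derivation:
step 0: pivot -1 → sign −
step 1: pivot 6 → sign +
step 2: pivot 3/2 → sign +
step 3: pivot -1 → sign −
signature = (2, 2, 0)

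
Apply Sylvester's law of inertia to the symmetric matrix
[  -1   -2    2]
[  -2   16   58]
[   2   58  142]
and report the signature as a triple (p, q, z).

step 0: pivot -1 → sign −
step 1: pivot 20 → sign +
step 2: pivot 1/5 → sign +
signature = (2, 1, 0)

Answer: (2, 1, 0)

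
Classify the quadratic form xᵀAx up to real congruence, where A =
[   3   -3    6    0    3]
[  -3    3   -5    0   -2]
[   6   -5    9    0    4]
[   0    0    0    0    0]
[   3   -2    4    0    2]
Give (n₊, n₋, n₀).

Answer: (2, 1, 2)

Derivation:
step 0: pivot 3 → sign +
step 1: pivot -3 → sign −
step 2: pivot 1/3 → sign +
step 3: row/col 3 already zero → sign 0
step 4: row/col 4 already zero → sign 0
signature = (2, 1, 2)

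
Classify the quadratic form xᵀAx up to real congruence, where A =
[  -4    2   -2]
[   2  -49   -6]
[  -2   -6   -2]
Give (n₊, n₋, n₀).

step 0: pivot -4 → sign −
step 1: pivot -48 → sign −
step 2: pivot 1/48 → sign +
signature = (1, 2, 0)

Answer: (1, 2, 0)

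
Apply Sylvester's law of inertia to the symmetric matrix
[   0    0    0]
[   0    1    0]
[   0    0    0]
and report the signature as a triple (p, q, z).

Answer: (1, 0, 2)

Derivation:
step 0: pivot 1 → sign +
step 1: row/col 1 already zero → sign 0
step 2: row/col 2 already zero → sign 0
signature = (1, 0, 2)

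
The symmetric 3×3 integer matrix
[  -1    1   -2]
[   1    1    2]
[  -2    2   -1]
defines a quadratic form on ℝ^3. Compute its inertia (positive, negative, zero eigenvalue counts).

step 0: pivot -1 → sign −
step 1: pivot 2 → sign +
step 2: pivot 3 → sign +
signature = (2, 1, 0)

Answer: (2, 1, 0)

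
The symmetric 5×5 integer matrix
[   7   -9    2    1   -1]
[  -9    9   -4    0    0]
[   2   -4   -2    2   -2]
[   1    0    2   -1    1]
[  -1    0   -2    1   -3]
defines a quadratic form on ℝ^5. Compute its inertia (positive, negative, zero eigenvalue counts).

Answer: (2, 3, 0)

Derivation:
step 0: pivot 7 → sign +
step 1: pivot -18/7 → sign −
step 2: pivot -16/9 → sign −
step 3: pivot 1/16 → sign +
step 4: pivot -2 → sign −
signature = (2, 3, 0)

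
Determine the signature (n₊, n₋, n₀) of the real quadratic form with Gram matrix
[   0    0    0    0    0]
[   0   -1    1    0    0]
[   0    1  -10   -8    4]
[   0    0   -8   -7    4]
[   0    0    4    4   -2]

Answer: (1, 3, 1)

Derivation:
step 0: pivot -1 → sign −
step 1: pivot -9 → sign −
step 2: pivot 1/9 → sign +
step 3: pivot -2 → sign −
step 4: row/col 4 already zero → sign 0
signature = (1, 3, 1)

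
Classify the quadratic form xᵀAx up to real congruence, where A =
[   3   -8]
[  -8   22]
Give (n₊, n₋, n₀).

Answer: (2, 0, 0)

Derivation:
step 0: pivot 3 → sign +
step 1: pivot 2/3 → sign +
signature = (2, 0, 0)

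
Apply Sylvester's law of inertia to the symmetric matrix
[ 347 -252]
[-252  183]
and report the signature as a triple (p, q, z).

Answer: (1, 1, 0)

Derivation:
step 0: pivot 347 → sign +
step 1: pivot -3/347 → sign −
signature = (1, 1, 0)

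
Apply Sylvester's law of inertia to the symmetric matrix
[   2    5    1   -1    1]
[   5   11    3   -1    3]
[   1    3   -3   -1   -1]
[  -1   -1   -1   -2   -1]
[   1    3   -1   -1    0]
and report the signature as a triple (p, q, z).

step 0: pivot 2 → sign +
step 1: pivot -3/2 → sign −
step 2: pivot -10/3 → sign −
step 3: pivot -1 → sign −
step 4: pivot 1/5 → sign +
signature = (2, 3, 0)

Answer: (2, 3, 0)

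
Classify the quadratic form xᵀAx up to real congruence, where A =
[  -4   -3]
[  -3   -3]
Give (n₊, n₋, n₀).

Answer: (0, 2, 0)

Derivation:
step 0: pivot -4 → sign −
step 1: pivot -3/4 → sign −
signature = (0, 2, 0)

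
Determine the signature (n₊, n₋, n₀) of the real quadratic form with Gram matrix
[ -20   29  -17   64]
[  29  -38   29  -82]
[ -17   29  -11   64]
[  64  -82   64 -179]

Answer: (2, 2, 0)

Derivation:
step 0: pivot -20 → sign −
step 1: pivot 81/20 → sign +
step 2: pivot -11/9 → sign −
step 3: pivot 3/11 → sign +
signature = (2, 2, 0)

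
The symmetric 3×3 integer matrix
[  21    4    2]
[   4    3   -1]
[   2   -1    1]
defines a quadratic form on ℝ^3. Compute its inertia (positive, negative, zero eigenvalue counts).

Answer: (2, 1, 0)

Derivation:
step 0: pivot 21 → sign +
step 1: pivot 47/21 → sign +
step 2: pivot -2/47 → sign −
signature = (2, 1, 0)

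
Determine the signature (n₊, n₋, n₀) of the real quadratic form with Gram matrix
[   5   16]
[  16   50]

Answer: (1, 1, 0)

Derivation:
step 0: pivot 5 → sign +
step 1: pivot -6/5 → sign −
signature = (1, 1, 0)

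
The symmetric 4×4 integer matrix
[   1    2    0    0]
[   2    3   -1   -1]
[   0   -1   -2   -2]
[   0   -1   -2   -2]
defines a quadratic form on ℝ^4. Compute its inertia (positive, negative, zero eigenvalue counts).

Answer: (1, 2, 1)

Derivation:
step 0: pivot 1 → sign +
step 1: pivot -1 → sign −
step 2: pivot -1 → sign −
step 3: row/col 3 already zero → sign 0
signature = (1, 2, 1)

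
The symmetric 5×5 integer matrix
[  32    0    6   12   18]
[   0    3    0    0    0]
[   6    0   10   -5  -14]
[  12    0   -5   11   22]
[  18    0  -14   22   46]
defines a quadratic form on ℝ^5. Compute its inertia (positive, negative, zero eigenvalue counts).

Answer: (4, 1, 0)

Derivation:
step 0: pivot 32 → sign +
step 1: pivot 3 → sign +
step 2: pivot 71/8 → sign +
step 3: pivot 41/71 → sign +
step 4: pivot -3/41 → sign −
signature = (4, 1, 0)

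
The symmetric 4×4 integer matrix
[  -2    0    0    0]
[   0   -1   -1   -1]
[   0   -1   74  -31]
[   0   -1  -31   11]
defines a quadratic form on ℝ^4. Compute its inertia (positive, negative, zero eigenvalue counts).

Answer: (1, 2, 1)

Derivation:
step 0: pivot -2 → sign −
step 1: pivot -1 → sign −
step 2: pivot 75 → sign +
step 3: row/col 3 already zero → sign 0
signature = (1, 2, 1)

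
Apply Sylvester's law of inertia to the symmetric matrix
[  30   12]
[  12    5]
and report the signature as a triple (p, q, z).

Answer: (2, 0, 0)

Derivation:
step 0: pivot 30 → sign +
step 1: pivot 1/5 → sign +
signature = (2, 0, 0)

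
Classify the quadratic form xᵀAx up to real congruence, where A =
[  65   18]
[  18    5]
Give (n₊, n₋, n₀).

Answer: (2, 0, 0)

Derivation:
step 0: pivot 65 → sign +
step 1: pivot 1/65 → sign +
signature = (2, 0, 0)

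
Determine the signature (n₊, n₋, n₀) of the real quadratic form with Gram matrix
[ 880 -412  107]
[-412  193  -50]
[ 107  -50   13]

Answer: (2, 1, 0)

Derivation:
step 0: pivot 880 → sign +
step 1: pivot 6/55 → sign +
step 2: pivot -3/32 → sign −
signature = (2, 1, 0)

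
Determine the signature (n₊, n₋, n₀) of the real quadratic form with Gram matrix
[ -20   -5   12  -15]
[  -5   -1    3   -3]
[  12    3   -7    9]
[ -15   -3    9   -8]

Answer: (3, 1, 0)

Derivation:
step 0: pivot -20 → sign −
step 1: pivot 1/4 → sign +
step 2: pivot 1/5 → sign +
step 3: pivot 1 → sign +
signature = (3, 1, 0)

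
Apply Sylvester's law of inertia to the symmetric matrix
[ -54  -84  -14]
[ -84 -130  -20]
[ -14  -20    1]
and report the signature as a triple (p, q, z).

Answer: (1, 2, 0)

Derivation:
step 0: pivot -54 → sign −
step 1: pivot 2/3 → sign +
step 2: pivot -1/9 → sign −
signature = (1, 2, 0)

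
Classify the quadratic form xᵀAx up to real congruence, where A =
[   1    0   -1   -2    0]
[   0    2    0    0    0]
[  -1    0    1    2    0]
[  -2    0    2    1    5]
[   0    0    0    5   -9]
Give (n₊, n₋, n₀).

step 0: pivot 1 → sign +
step 1: pivot 2 → sign +
step 2: pivot -3 → sign −
step 3: pivot -2/3 → sign −
step 4: row/col 4 already zero → sign 0
signature = (2, 2, 1)

Answer: (2, 2, 1)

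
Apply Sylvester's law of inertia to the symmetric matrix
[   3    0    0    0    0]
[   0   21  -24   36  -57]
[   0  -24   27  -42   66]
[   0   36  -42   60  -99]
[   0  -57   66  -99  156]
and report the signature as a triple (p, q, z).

step 0: pivot 3 → sign +
step 1: pivot 21 → sign +
step 2: pivot -3/7 → sign −
step 3: pivot 3 → sign +
step 4: pivot -3 → sign −
signature = (3, 2, 0)

Answer: (3, 2, 0)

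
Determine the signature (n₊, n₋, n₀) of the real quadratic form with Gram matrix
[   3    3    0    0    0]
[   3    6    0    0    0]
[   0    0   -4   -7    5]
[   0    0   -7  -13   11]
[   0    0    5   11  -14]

step 0: pivot 3 → sign +
step 1: pivot 3 → sign +
step 2: pivot -4 → sign −
step 3: pivot -3/4 → sign −
step 4: pivot -1 → sign −
signature = (2, 3, 0)

Answer: (2, 3, 0)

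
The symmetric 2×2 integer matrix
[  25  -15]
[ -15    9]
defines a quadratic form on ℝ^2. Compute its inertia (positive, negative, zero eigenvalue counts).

Answer: (1, 0, 1)

Derivation:
step 0: pivot 25 → sign +
step 1: row/col 1 already zero → sign 0
signature = (1, 0, 1)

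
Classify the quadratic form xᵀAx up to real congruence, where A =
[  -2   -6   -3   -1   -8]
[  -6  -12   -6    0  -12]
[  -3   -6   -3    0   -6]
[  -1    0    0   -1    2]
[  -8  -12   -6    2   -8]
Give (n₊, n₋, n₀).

Answer: (1, 2, 2)

Derivation:
step 0: pivot -2 → sign −
step 1: pivot 6 → sign +
step 2: pivot -2 → sign −
step 3: row/col 3 already zero → sign 0
step 4: row/col 4 already zero → sign 0
signature = (1, 2, 2)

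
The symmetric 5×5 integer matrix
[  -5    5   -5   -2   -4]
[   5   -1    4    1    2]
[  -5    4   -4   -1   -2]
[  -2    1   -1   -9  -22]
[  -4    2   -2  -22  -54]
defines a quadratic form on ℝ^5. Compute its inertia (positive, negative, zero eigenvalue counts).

Answer: (2, 3, 0)

Derivation:
step 0: pivot -5 → sign −
step 1: pivot 4 → sign +
step 2: pivot 3/4 → sign +
step 3: pivot -46/5 → sign −
step 4: pivot -6/23 → sign −
signature = (2, 3, 0)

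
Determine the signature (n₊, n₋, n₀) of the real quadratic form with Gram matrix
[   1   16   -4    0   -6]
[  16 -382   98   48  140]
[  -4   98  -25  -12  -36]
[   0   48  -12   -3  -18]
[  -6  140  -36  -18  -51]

step 0: pivot 1 → sign +
step 1: pivot -638 → sign −
step 2: pivot 43/319 → sign +
step 3: pivot 15/43 → sign +
step 4: pivot 1/5 → sign +
signature = (4, 1, 0)

Answer: (4, 1, 0)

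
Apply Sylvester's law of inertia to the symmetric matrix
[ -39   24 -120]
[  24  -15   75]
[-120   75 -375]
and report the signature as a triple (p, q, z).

Answer: (0, 2, 1)

Derivation:
step 0: pivot -39 → sign −
step 1: pivot -3/13 → sign −
step 2: row/col 2 already zero → sign 0
signature = (0, 2, 1)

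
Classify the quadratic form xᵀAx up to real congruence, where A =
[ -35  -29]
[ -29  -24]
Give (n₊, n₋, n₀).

step 0: pivot -35 → sign −
step 1: pivot 1/35 → sign +
signature = (1, 1, 0)

Answer: (1, 1, 0)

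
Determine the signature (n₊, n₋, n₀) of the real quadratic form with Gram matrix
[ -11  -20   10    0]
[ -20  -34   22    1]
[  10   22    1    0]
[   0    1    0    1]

Answer: (2, 2, 0)

Derivation:
step 0: pivot -11 → sign −
step 1: pivot 26/11 → sign +
step 2: pivot 51/13 → sign +
step 3: pivot -3/34 → sign −
signature = (2, 2, 0)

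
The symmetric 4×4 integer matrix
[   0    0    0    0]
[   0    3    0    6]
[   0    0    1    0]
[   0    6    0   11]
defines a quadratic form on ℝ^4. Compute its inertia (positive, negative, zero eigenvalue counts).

step 0: pivot 3 → sign +
step 1: pivot 1 → sign +
step 2: pivot -1 → sign −
step 3: row/col 3 already zero → sign 0
signature = (2, 1, 1)

Answer: (2, 1, 1)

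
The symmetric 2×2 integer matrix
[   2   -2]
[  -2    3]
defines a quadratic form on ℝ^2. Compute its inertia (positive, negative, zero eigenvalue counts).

step 0: pivot 2 → sign +
step 1: pivot 1 → sign +
signature = (2, 0, 0)

Answer: (2, 0, 0)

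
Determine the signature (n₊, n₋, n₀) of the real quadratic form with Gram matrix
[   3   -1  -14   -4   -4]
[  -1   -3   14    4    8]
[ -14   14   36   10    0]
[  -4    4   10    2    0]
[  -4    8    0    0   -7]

Answer: (2, 3, 0)

Derivation:
step 0: pivot 3 → sign +
step 1: pivot -10/3 → sign −
step 2: pivot -16/5 → sign −
step 3: pivot -3/4 → sign −
step 4: pivot 1 → sign +
signature = (2, 3, 0)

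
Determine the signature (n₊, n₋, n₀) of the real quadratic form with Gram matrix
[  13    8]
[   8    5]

step 0: pivot 13 → sign +
step 1: pivot 1/13 → sign +
signature = (2, 0, 0)

Answer: (2, 0, 0)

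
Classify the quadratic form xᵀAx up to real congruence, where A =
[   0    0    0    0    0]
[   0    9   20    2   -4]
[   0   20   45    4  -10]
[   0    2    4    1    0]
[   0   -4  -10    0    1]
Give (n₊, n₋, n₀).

step 0: pivot 9 → sign +
step 1: pivot 5/9 → sign +
step 2: pivot 1/5 → sign +
step 3: pivot -3 → sign −
step 4: row/col 4 already zero → sign 0
signature = (3, 1, 1)

Answer: (3, 1, 1)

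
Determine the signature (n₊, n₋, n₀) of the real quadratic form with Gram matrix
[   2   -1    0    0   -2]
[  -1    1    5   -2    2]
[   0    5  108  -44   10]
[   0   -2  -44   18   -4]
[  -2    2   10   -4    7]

step 0: pivot 2 → sign +
step 1: pivot 1/2 → sign +
step 2: pivot 58 → sign +
step 3: pivot 2/29 → sign +
step 4: pivot 3 → sign +
signature = (5, 0, 0)

Answer: (5, 0, 0)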